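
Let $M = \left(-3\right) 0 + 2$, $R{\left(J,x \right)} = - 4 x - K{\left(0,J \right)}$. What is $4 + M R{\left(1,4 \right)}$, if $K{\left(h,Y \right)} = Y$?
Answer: $-30$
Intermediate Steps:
$R{\left(J,x \right)} = - J - 4 x$ ($R{\left(J,x \right)} = - 4 x - J = - J - 4 x$)
$M = 2$ ($M = 0 + 2 = 2$)
$4 + M R{\left(1,4 \right)} = 4 + 2 \left(\left(-1\right) 1 - 16\right) = 4 + 2 \left(-1 - 16\right) = 4 + 2 \left(-17\right) = 4 - 34 = -30$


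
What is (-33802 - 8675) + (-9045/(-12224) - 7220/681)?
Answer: -353683753123/8324544 ≈ -42487.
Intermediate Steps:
(-33802 - 8675) + (-9045/(-12224) - 7220/681) = -42477 + (-9045*(-1/12224) - 7220*1/681) = -42477 + (9045/12224 - 7220/681) = -42477 - 82097635/8324544 = -353683753123/8324544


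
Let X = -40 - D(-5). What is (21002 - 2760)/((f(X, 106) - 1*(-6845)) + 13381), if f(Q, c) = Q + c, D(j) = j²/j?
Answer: 18242/20297 ≈ 0.89875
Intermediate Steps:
D(j) = j
X = -35 (X = -40 - 1*(-5) = -40 + 5 = -35)
(21002 - 2760)/((f(X, 106) - 1*(-6845)) + 13381) = (21002 - 2760)/(((-35 + 106) - 1*(-6845)) + 13381) = 18242/((71 + 6845) + 13381) = 18242/(6916 + 13381) = 18242/20297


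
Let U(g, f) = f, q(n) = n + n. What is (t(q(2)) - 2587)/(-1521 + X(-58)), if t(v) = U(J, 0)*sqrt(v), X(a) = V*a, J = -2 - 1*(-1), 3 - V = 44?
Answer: -2587/857 ≈ -3.0187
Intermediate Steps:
V = -41 (V = 3 - 1*44 = 3 - 44 = -41)
q(n) = 2*n
J = -1 (J = -2 + 1 = -1)
X(a) = -41*a
t(v) = 0 (t(v) = 0*sqrt(v) = 0)
(t(q(2)) - 2587)/(-1521 + X(-58)) = (0 - 2587)/(-1521 - 41*(-58)) = -2587/(-1521 + 2378) = -2587/857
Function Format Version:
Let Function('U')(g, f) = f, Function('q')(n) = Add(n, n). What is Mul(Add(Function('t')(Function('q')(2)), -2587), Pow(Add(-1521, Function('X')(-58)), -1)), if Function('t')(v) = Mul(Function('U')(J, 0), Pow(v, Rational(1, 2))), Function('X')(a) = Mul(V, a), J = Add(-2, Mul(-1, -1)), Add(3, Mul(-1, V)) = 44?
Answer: Rational(-2587, 857) ≈ -3.0187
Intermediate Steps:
V = -41 (V = Add(3, Mul(-1, 44)) = Add(3, -44) = -41)
Function('q')(n) = Mul(2, n)
J = -1 (J = Add(-2, 1) = -1)
Function('X')(a) = Mul(-41, a)
Function('t')(v) = 0 (Function('t')(v) = Mul(0, Pow(v, Rational(1, 2))) = 0)
Mul(Add(Function('t')(Function('q')(2)), -2587), Pow(Add(-1521, Function('X')(-58)), -1)) = Mul(Add(0, -2587), Pow(Add(-1521, Mul(-41, -58)), -1)) = Mul(-2587, Pow(Add(-1521, 2378), -1)) = Mul(-2587, Pow(857, -1)) = Mul(-2587, Rational(1, 857)) = Rational(-2587, 857)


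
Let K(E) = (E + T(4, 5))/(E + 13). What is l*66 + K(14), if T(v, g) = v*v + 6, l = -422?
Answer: -83552/3 ≈ -27851.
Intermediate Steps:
T(v, g) = 6 + v² (T(v, g) = v² + 6 = 6 + v²)
K(E) = (22 + E)/(13 + E) (K(E) = (E + (6 + 4²))/(E + 13) = (E + (6 + 16))/(13 + E) = (E + 22)/(13 + E) = (22 + E)/(13 + E))
l*66 + K(14) = -422*66 + (22 + 14)/(13 + 14) = -27852 + 36/27 = -27852 + (1/27)*36 = -27852 + 4/3 = -83552/3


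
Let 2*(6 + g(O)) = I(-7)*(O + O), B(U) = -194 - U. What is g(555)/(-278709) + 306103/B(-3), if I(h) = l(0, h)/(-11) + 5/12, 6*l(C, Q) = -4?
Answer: -1251267753623/780756812 ≈ -1602.6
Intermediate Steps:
l(C, Q) = -2/3 (l(C, Q) = (1/6)*(-4) = -2/3)
I(h) = 21/44 (I(h) = -2/3/(-11) + 5/12 = -2/3*(-1/11) + 5*(1/12) = 2/33 + 5/12 = 21/44)
g(O) = -6 + 21*O/44 (g(O) = -6 + (21*(O + O)/44)/2 = -6 + (21*(2*O)/44)/2 = -6 + (21*O/22)/2 = -6 + 21*O/44)
g(555)/(-278709) + 306103/B(-3) = (-6 + (21/44)*555)/(-278709) + 306103/(-194 - 1*(-3)) = (-6 + 11655/44)*(-1/278709) + 306103/(-194 + 3) = (11391/44)*(-1/278709) + 306103/(-191) = -3797/4087732 + 306103*(-1/191) = -3797/4087732 - 306103/191 = -1251267753623/780756812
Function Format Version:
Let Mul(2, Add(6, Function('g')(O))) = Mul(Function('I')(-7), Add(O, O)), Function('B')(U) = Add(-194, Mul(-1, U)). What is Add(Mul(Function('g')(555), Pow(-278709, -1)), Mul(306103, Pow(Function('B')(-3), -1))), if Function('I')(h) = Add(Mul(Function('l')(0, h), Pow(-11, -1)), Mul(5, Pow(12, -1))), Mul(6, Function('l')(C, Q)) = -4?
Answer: Rational(-1251267753623, 780756812) ≈ -1602.6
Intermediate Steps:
Function('l')(C, Q) = Rational(-2, 3) (Function('l')(C, Q) = Mul(Rational(1, 6), -4) = Rational(-2, 3))
Function('I')(h) = Rational(21, 44) (Function('I')(h) = Add(Mul(Rational(-2, 3), Pow(-11, -1)), Mul(5, Pow(12, -1))) = Add(Mul(Rational(-2, 3), Rational(-1, 11)), Mul(5, Rational(1, 12))) = Add(Rational(2, 33), Rational(5, 12)) = Rational(21, 44))
Function('g')(O) = Add(-6, Mul(Rational(21, 44), O)) (Function('g')(O) = Add(-6, Mul(Rational(1, 2), Mul(Rational(21, 44), Add(O, O)))) = Add(-6, Mul(Rational(1, 2), Mul(Rational(21, 44), Mul(2, O)))) = Add(-6, Mul(Rational(1, 2), Mul(Rational(21, 22), O))) = Add(-6, Mul(Rational(21, 44), O)))
Add(Mul(Function('g')(555), Pow(-278709, -1)), Mul(306103, Pow(Function('B')(-3), -1))) = Add(Mul(Add(-6, Mul(Rational(21, 44), 555)), Pow(-278709, -1)), Mul(306103, Pow(Add(-194, Mul(-1, -3)), -1))) = Add(Mul(Add(-6, Rational(11655, 44)), Rational(-1, 278709)), Mul(306103, Pow(Add(-194, 3), -1))) = Add(Mul(Rational(11391, 44), Rational(-1, 278709)), Mul(306103, Pow(-191, -1))) = Add(Rational(-3797, 4087732), Mul(306103, Rational(-1, 191))) = Add(Rational(-3797, 4087732), Rational(-306103, 191)) = Rational(-1251267753623, 780756812)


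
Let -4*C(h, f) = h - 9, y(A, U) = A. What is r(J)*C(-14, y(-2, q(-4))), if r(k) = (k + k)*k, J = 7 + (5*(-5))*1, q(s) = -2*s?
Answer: 3726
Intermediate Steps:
C(h, f) = 9/4 - h/4 (C(h, f) = -(h - 9)/4 = -(-9 + h)/4 = 9/4 - h/4)
J = -18 (J = 7 - 25*1 = 7 - 25 = -18)
r(k) = 2*k² (r(k) = (2*k)*k = 2*k²)
r(J)*C(-14, y(-2, q(-4))) = (2*(-18)²)*(9/4 - ¼*(-14)) = (2*324)*(9/4 + 7/2) = 648*(23/4) = 3726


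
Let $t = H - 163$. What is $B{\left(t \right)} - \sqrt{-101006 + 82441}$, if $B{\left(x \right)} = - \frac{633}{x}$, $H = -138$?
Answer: $\frac{633}{301} - i \sqrt{18565} \approx 2.103 - 136.25 i$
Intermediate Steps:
$t = -301$ ($t = -138 - 163 = -301$)
$B{\left(t \right)} - \sqrt{-101006 + 82441} = - \frac{633}{-301} - \sqrt{-101006 + 82441} = \left(-633\right) \left(- \frac{1}{301}\right) - \sqrt{-18565} = \frac{633}{301} - i \sqrt{18565}$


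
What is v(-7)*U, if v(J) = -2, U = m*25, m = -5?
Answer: 250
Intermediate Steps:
U = -125 (U = -5*25 = -125)
v(-7)*U = -2*(-125) = 250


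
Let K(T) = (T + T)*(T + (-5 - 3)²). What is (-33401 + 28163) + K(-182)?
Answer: 37714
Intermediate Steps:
K(T) = 2*T*(64 + T) (K(T) = (2*T)*(T + (-8)²) = (2*T)*(T + 64) = (2*T)*(64 + T) = 2*T*(64 + T))
(-33401 + 28163) + K(-182) = (-33401 + 28163) + 2*(-182)*(64 - 182) = -5238 + 2*(-182)*(-118) = -5238 + 42952 = 37714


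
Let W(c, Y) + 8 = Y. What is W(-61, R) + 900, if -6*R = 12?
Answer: 890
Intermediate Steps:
R = -2 (R = -⅙*12 = -2)
W(c, Y) = -8 + Y
W(-61, R) + 900 = (-8 - 2) + 900 = -10 + 900 = 890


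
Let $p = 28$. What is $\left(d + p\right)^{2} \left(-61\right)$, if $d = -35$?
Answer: $-2989$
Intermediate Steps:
$\left(d + p\right)^{2} \left(-61\right) = \left(-35 + 28\right)^{2} \left(-61\right) = \left(-7\right)^{2} \left(-61\right) = 49 \left(-61\right) = -2989$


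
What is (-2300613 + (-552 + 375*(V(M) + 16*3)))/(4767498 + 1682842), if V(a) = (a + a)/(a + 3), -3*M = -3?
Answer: -913191/2580136 ≈ -0.35393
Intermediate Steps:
M = 1 (M = -1/3*(-3) = 1)
V(a) = 2*a/(3 + a) (V(a) = (2*a)/(3 + a) = 2*a/(3 + a))
(-2300613 + (-552 + 375*(V(M) + 16*3)))/(4767498 + 1682842) = (-2300613 + (-552 + 375*(2*1/(3 + 1) + 16*3)))/(4767498 + 1682842) = (-2300613 + (-552 + 375*(2*1/4 + 48)))/6450340 = (-2300613 + (-552 + 375*(2*1*(1/4) + 48)))*(1/6450340) = (-2300613 + (-552 + 375*(1/2 + 48)))*(1/6450340) = (-2300613 + (-552 + 375*(97/2)))*(1/6450340) = (-2300613 + (-552 + 36375/2))*(1/6450340) = (-2300613 + 35271/2)*(1/6450340) = -4565955/2*1/6450340 = -913191/2580136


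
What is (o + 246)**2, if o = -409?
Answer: 26569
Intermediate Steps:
(o + 246)**2 = (-409 + 246)**2 = (-163)**2 = 26569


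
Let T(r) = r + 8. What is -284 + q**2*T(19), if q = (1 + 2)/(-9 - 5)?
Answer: -55421/196 ≈ -282.76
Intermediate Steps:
T(r) = 8 + r
q = -3/14 (q = 3/(-14) = 3*(-1/14) = -3/14 ≈ -0.21429)
-284 + q**2*T(19) = -284 + (-3/14)**2*(8 + 19) = -284 + (9/196)*27 = -284 + 243/196 = -55421/196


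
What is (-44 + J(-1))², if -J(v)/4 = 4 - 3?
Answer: 2304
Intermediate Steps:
J(v) = -4 (J(v) = -4*(4 - 3) = -4*1 = -4)
(-44 + J(-1))² = (-44 - 4)² = (-48)² = 2304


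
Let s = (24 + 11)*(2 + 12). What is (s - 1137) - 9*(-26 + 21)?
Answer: -602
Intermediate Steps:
s = 490 (s = 35*14 = 490)
(s - 1137) - 9*(-26 + 21) = (490 - 1137) - 9*(-26 + 21) = -647 - 9*(-5) = -647 + 45 = -602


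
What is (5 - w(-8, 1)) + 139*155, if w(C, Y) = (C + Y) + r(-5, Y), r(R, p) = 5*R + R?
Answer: 21587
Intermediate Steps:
r(R, p) = 6*R
w(C, Y) = -30 + C + Y (w(C, Y) = (C + Y) + 6*(-5) = (C + Y) - 30 = -30 + C + Y)
(5 - w(-8, 1)) + 139*155 = (5 - (-30 - 8 + 1)) + 139*155 = (5 - 1*(-37)) + 21545 = (5 + 37) + 21545 = 42 + 21545 = 21587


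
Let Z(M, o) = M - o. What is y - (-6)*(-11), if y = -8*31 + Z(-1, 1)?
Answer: -316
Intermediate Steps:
y = -250 (y = -8*31 + (-1 - 1*1) = -248 + (-1 - 1) = -248 - 2 = -250)
y - (-6)*(-11) = -250 - (-6)*(-11) = -250 - 1*66 = -250 - 66 = -316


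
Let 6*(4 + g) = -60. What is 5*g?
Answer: -70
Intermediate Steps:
g = -14 (g = -4 + (⅙)*(-60) = -4 - 10 = -14)
5*g = 5*(-14) = -70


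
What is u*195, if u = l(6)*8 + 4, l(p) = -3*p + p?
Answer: -17940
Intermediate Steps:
l(p) = -2*p
u = -92 (u = -2*6*8 + 4 = -12*8 + 4 = -96 + 4 = -92)
u*195 = -92*195 = -17940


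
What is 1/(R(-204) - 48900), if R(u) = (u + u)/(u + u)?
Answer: -1/48899 ≈ -2.0450e-5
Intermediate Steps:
R(u) = 1 (R(u) = (2*u)/((2*u)) = (2*u)*(1/(2*u)) = 1)
1/(R(-204) - 48900) = 1/(1 - 48900) = 1/(-48899) = -1/48899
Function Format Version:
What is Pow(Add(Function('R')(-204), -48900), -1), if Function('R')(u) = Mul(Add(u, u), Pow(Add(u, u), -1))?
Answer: Rational(-1, 48899) ≈ -2.0450e-5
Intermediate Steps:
Function('R')(u) = 1 (Function('R')(u) = Mul(Mul(2, u), Pow(Mul(2, u), -1)) = Mul(Mul(2, u), Mul(Rational(1, 2), Pow(u, -1))) = 1)
Pow(Add(Function('R')(-204), -48900), -1) = Pow(Add(1, -48900), -1) = Pow(-48899, -1) = Rational(-1, 48899)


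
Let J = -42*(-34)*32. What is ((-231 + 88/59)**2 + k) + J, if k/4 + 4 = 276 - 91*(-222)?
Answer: 627506433/3481 ≈ 1.8027e+5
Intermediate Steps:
k = 81896 (k = -16 + 4*(276 - 91*(-222)) = -16 + 4*(276 + 20202) = -16 + 4*20478 = -16 + 81912 = 81896)
J = 45696 (J = 1428*32 = 45696)
((-231 + 88/59)**2 + k) + J = ((-231 + 88/59)**2 + 81896) + 45696 = ((-13541/59)**2 + 81896) + 45696 = (183358681/3481 + 81896) + 45696 = 468438657/3481 + 45696 = 627506433/3481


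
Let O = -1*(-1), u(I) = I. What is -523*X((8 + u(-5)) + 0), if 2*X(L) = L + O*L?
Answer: -1569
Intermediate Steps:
O = 1
X(L) = L (X(L) = (L + 1*L)/2 = (L + L)/2 = (2*L)/2 = L)
-523*X((8 + u(-5)) + 0) = -523*((8 - 5) + 0) = -523*(3 + 0) = -523*3 = -1569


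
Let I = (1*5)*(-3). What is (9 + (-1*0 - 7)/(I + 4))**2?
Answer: 11236/121 ≈ 92.859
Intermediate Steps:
I = -15 (I = 5*(-3) = -15)
(9 + (-1*0 - 7)/(I + 4))**2 = (9 + (-1*0 - 7)/(-15 + 4))**2 = (9 + (0 - 7)/(-11))**2 = (9 - 7*(-1/11))**2 = (9 + 7/11)**2 = (106/11)**2 = 11236/121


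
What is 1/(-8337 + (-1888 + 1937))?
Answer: -1/8288 ≈ -0.00012066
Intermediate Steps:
1/(-8337 + (-1888 + 1937)) = 1/(-8337 + 49) = 1/(-8288) = -1/8288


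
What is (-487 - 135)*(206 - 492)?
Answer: 177892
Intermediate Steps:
(-487 - 135)*(206 - 492) = -622*(-286) = 177892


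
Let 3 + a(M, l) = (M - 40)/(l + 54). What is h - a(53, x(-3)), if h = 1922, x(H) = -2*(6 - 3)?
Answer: 92387/48 ≈ 1924.7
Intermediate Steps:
x(H) = -6 (x(H) = -2*3 = -6)
a(M, l) = -3 + (-40 + M)/(54 + l) (a(M, l) = -3 + (M - 40)/(l + 54) = -3 + (-40 + M)/(54 + l))
h - a(53, x(-3)) = 1922 - (-202 + 53 - 3*(-6))/(54 - 6) = 1922 - (-202 + 53 + 18)/48 = 1922 - (-131)/48 = 1922 - 1*(-131/48) = 1922 + 131/48 = 92387/48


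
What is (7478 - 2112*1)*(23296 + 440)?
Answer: 127367376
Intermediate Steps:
(7478 - 2112*1)*(23296 + 440) = (7478 - 2112)*23736 = 5366*23736 = 127367376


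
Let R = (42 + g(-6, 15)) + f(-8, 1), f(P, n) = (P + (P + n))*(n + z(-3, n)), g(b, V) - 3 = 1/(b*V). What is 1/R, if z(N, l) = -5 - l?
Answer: 90/10799 ≈ 0.0083341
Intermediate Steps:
g(b, V) = 3 + 1/(V*b) (g(b, V) = 3 + 1/(b*V) = 3 + 1/(V*b))
f(P, n) = -10*P - 5*n (f(P, n) = (P + (P + n))*(n + (-5 - n)) = (n + 2*P)*(-5) = -10*P - 5*n)
R = 10799/90 (R = (42 + (3 + 1/(15*(-6)))) + (-10*(-8) - 5*1) = (42 + (3 + (1/15)*(-⅙))) + (80 - 5) = (42 + (3 - 1/90)) + 75 = (42 + 269/90) + 75 = 4049/90 + 75 = 10799/90 ≈ 119.99)
1/R = 1/(10799/90) = 90/10799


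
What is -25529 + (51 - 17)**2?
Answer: -24373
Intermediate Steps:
-25529 + (51 - 17)**2 = -25529 + 34**2 = -25529 + 1156 = -24373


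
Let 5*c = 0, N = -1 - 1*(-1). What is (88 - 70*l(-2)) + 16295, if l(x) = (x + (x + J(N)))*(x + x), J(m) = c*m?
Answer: 15263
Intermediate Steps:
N = 0 (N = -1 + 1 = 0)
c = 0 (c = (1/5)*0 = 0)
J(m) = 0 (J(m) = 0*m = 0)
l(x) = 4*x**2 (l(x) = (x + (x + 0))*(x + x) = (x + x)*(2*x) = (2*x)*(2*x) = 4*x**2)
(88 - 70*l(-2)) + 16295 = (88 - 280*(-2)**2) + 16295 = (88 - 280*4) + 16295 = (88 - 70*16) + 16295 = (88 - 1120) + 16295 = -1032 + 16295 = 15263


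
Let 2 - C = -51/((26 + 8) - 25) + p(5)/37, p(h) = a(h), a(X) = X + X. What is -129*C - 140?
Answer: -40483/37 ≈ -1094.1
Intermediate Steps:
a(X) = 2*X
p(h) = 2*h
C = 821/111 (C = 2 - (-51/((26 + 8) - 25) + (2*5)/37) = 2 - (-51/(34 - 25) + 10*(1/37)) = 2 - (-51/9 + 10/37) = 2 - (-51*⅑ + 10/37) = 2 - (-17/3 + 10/37) = 2 - 1*(-599/111) = 2 + 599/111 = 821/111 ≈ 7.3964)
-129*C - 140 = -129*821/111 - 140 = -35303/37 - 140 = -40483/37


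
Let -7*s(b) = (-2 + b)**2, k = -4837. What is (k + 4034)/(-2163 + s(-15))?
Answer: 5621/15430 ≈ 0.36429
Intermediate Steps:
s(b) = -(-2 + b)**2/7
(k + 4034)/(-2163 + s(-15)) = (-4837 + 4034)/(-2163 - (-2 - 15)**2/7) = -803/(-2163 - 1/7*(-17)**2) = -803/(-2163 - 1/7*289) = -803/(-2163 - 289/7) = -803/(-15430/7) = -803*(-7/15430) = 5621/15430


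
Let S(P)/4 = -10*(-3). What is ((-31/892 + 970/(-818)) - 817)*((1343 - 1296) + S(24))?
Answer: -49851132425/364828 ≈ -1.3664e+5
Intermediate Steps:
S(P) = 120 (S(P) = 4*(-10*(-3)) = 4*30 = 120)
((-31/892 + 970/(-818)) - 817)*((1343 - 1296) + S(24)) = ((-31/892 + 970/(-818)) - 817)*((1343 - 1296) + 120) = ((-31*1/892 + 970*(-1/818)) - 817)*(47 + 120) = ((-31/892 - 485/409) - 817)*167 = (-445299/364828 - 817)*167 = -298509775/364828*167 = -49851132425/364828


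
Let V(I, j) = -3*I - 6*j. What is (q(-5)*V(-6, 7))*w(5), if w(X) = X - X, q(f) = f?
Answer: 0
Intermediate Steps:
V(I, j) = -6*j - 3*I
w(X) = 0
(q(-5)*V(-6, 7))*w(5) = -5*(-6*7 - 3*(-6))*0 = -5*(-42 + 18)*0 = -5*(-24)*0 = 120*0 = 0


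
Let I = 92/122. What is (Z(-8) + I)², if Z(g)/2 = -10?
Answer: 1378276/3721 ≈ 370.40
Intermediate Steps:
Z(g) = -20 (Z(g) = 2*(-10) = -20)
I = 46/61 (I = 92*(1/122) = 46/61 ≈ 0.75410)
(Z(-8) + I)² = (-20 + 46/61)² = (-1174/61)² = 1378276/3721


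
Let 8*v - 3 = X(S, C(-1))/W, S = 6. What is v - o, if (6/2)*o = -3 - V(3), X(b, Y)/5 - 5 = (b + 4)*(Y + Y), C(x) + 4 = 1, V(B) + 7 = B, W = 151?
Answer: -337/1812 ≈ -0.18598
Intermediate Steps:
V(B) = -7 + B
C(x) = -3 (C(x) = -4 + 1 = -3)
X(b, Y) = 25 + 10*Y*(4 + b) (X(b, Y) = 25 + 5*((b + 4)*(Y + Y)) = 25 + 5*((4 + b)*(2*Y)) = 25 + 5*(2*Y*(4 + b)) = 25 + 10*Y*(4 + b))
o = 1/3 (o = (-3 - (-7 + 3))/3 = (-3 - 1*(-4))/3 = (-3 + 4)/3 = (1/3)*1 = 1/3 ≈ 0.33333)
v = 89/604 (v = 3/8 + ((25 + 40*(-3) + 10*(-3)*6)/151)/8 = 3/8 + ((25 - 120 - 180)*(1/151))/8 = 3/8 + (-275*1/151)/8 = 3/8 + (1/8)*(-275/151) = 3/8 - 275/1208 = 89/604 ≈ 0.14735)
v - o = 89/604 - 1*1/3 = 89/604 - 1/3 = -337/1812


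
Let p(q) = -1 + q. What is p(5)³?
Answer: 64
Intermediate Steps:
p(5)³ = (-1 + 5)³ = 4³ = 64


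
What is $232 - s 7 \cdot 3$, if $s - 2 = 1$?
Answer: $169$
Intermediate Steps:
$s = 3$ ($s = 2 + 1 = 3$)
$232 - s 7 \cdot 3 = 232 - 3 \cdot 7 \cdot 3 = 232 - 21 \cdot 3 = 232 - 63 = 169$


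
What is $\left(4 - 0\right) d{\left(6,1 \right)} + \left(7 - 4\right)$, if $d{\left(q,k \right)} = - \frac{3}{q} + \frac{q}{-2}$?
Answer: $-11$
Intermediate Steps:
$d{\left(q,k \right)} = - \frac{3}{q} - \frac{q}{2}$ ($d{\left(q,k \right)} = - \frac{3}{q} + q \left(- \frac{1}{2}\right) = - \frac{3}{q} - \frac{q}{2}$)
$\left(4 - 0\right) d{\left(6,1 \right)} + \left(7 - 4\right) = \left(4 - 0\right) \left(- \frac{3}{6} - 3\right) + \left(7 - 4\right) = \left(4 + 0\right) \left(\left(-3\right) \frac{1}{6} - 3\right) + 3 = 4 \left(- \frac{1}{2} - 3\right) + 3 = 4 \left(- \frac{7}{2}\right) + 3 = -14 + 3 = -11$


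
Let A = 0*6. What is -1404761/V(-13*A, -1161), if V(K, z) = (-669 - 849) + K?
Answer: 1404761/1518 ≈ 925.40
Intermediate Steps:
A = 0
V(K, z) = -1518 + K
-1404761/V(-13*A, -1161) = -1404761/(-1518 - 13*0) = -1404761/(-1518 + 0) = -1404761/(-1518) = -1404761*(-1/1518) = 1404761/1518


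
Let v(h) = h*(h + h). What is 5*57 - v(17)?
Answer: -293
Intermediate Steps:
v(h) = 2*h² (v(h) = h*(2*h) = 2*h²)
5*57 - v(17) = 5*57 - 2*17² = 285 - 2*289 = 285 - 1*578 = 285 - 578 = -293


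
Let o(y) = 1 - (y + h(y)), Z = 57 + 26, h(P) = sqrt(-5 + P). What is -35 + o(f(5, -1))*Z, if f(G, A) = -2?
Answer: 214 - 83*I*sqrt(7) ≈ 214.0 - 219.6*I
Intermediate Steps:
Z = 83
o(y) = 1 - y - sqrt(-5 + y) (o(y) = 1 - (y + sqrt(-5 + y)) = 1 + (-y - sqrt(-5 + y)) = 1 - y - sqrt(-5 + y))
-35 + o(f(5, -1))*Z = -35 + (1 - 1*(-2) - sqrt(-5 - 2))*83 = -35 + (1 + 2 - sqrt(-7))*83 = -35 + (1 + 2 - I*sqrt(7))*83 = -35 + (3 - I*sqrt(7))*83 = -35 + (249 - 83*I*sqrt(7)) = 214 - 83*I*sqrt(7)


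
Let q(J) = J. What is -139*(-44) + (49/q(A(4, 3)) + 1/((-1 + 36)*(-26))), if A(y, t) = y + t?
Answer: 5571929/910 ≈ 6123.0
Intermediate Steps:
A(y, t) = t + y
-139*(-44) + (49/q(A(4, 3)) + 1/((-1 + 36)*(-26))) = -139*(-44) + (49/(3 + 4) + 1/((-1 + 36)*(-26))) = 6116 + (49/7 - 1/26/35) = 6116 + (49*(⅐) + (1/35)*(-1/26)) = 6116 + (7 - 1/910) = 6116 + 6369/910 = 5571929/910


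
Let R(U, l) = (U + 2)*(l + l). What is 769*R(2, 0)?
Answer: 0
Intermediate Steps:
R(U, l) = 2*l*(2 + U) (R(U, l) = (2 + U)*(2*l) = 2*l*(2 + U))
769*R(2, 0) = 769*(2*0*(2 + 2)) = 769*(2*0*4) = 769*0 = 0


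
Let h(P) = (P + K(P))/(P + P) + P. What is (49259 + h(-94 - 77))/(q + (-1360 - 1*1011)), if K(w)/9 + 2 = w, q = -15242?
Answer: -9056/3249 ≈ -2.7873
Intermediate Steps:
K(w) = -18 + 9*w
h(P) = P + (-18 + 10*P)/(2*P) (h(P) = (P + (-18 + 9*P))/(P + P) + P = (-18 + 10*P)/((2*P)) + P = (-18 + 10*P)*(1/(2*P)) + P = (-18 + 10*P)/(2*P) + P = P + (-18 + 10*P)/(2*P))
(49259 + h(-94 - 77))/(q + (-1360 - 1*1011)) = (49259 + (5 + (-94 - 77) - 9/(-94 - 77)))/(-15242 + (-1360 - 1*1011)) = (49259 + (5 - 171 - 9/(-171)))/(-15242 + (-1360 - 1011)) = (49259 + (5 - 171 - 9*(-1/171)))/(-15242 - 2371) = (49259 + (5 - 171 + 1/19))/(-17613) = (49259 - 3153/19)*(-1/17613) = (932768/19)*(-1/17613) = -9056/3249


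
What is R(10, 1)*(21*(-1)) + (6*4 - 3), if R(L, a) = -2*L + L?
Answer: 231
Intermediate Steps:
R(L, a) = -L
R(10, 1)*(21*(-1)) + (6*4 - 3) = (-1*10)*(21*(-1)) + (6*4 - 3) = -10*(-21) + (24 - 3) = 210 + 21 = 231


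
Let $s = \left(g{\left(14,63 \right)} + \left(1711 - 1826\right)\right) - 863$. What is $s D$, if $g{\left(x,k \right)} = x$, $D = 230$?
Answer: $-221720$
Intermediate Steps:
$s = -964$ ($s = \left(14 + \left(1711 - 1826\right)\right) - 863 = \left(14 - 115\right) - 863 = -101 - 863 = -964$)
$s D = \left(-964\right) 230 = -221720$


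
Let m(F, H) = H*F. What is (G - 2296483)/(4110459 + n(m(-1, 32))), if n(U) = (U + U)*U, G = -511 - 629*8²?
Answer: -2337250/4112507 ≈ -0.56833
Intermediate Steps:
m(F, H) = F*H
G = -40767 (G = -511 - 629*64 = -511 - 40256 = -40767)
n(U) = 2*U² (n(U) = (2*U)*U = 2*U²)
(G - 2296483)/(4110459 + n(m(-1, 32))) = (-40767 - 2296483)/(4110459 + 2*(-1*32)²) = -2337250/(4110459 + 2*(-32)²) = -2337250/(4110459 + 2*1024) = -2337250/(4110459 + 2048) = -2337250/4112507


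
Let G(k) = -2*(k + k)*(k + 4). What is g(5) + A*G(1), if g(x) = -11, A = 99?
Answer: -1991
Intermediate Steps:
G(k) = -4*k*(4 + k) (G(k) = -2*2*k*(4 + k) = -4*k*(4 + k))
g(5) + A*G(1) = -11 + 99*(-4*1*(4 + 1)) = -11 + 99*(-4*1*5) = -11 + 99*(-20) = -11 - 1980 = -1991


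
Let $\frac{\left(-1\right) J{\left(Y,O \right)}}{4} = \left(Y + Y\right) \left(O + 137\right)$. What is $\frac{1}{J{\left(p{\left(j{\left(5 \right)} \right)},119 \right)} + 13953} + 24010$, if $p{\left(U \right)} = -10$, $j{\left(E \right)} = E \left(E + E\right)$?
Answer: $\frac{826736331}{34433} \approx 24010.0$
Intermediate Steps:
$j{\left(E \right)} = 2 E^{2}$ ($j{\left(E \right)} = E 2 E = 2 E^{2}$)
$J{\left(Y,O \right)} = - 8 Y \left(137 + O\right)$ ($J{\left(Y,O \right)} = - 4 \left(Y + Y\right) \left(O + 137\right) = - 4 \cdot 2 Y \left(137 + O\right) = - 8 Y \left(137 + O\right)$)
$\frac{1}{J{\left(p{\left(j{\left(5 \right)} \right)},119 \right)} + 13953} + 24010 = \frac{1}{\left(-8\right) \left(-10\right) \left(137 + 119\right) + 13953} + 24010 = \frac{1}{\left(-8\right) \left(-10\right) 256 + 13953} + 24010 = \frac{1}{20480 + 13953} + 24010 = \frac{1}{34433} + 24010 = \frac{826736331}{34433}$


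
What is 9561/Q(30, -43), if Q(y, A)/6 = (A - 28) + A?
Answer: -3187/228 ≈ -13.978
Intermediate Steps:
Q(y, A) = -168 + 12*A (Q(y, A) = 6*((A - 28) + A) = 6*((-28 + A) + A) = 6*(-28 + 2*A) = -168 + 12*A)
9561/Q(30, -43) = 9561/(-168 + 12*(-43)) = 9561/(-168 - 516) = 9561/(-684) = 9561*(-1/684) = -3187/228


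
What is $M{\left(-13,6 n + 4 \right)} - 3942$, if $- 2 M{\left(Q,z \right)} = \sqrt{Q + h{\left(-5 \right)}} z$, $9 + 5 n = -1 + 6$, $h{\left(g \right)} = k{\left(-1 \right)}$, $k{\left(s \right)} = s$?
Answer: $-3942 + \frac{2 i \sqrt{14}}{5} \approx -3942.0 + 1.4967 i$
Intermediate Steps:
$h{\left(g \right)} = -1$
$n = - \frac{4}{5}$ ($n = - \frac{9}{5} + \frac{-1 + 6}{5} = - \frac{9}{5} + \frac{1}{5} \cdot 5 = - \frac{9}{5} + 1 = - \frac{4}{5} \approx -0.8$)
$M{\left(Q,z \right)} = - \frac{z \sqrt{-1 + Q}}{2}$ ($M{\left(Q,z \right)} = - \frac{\sqrt{Q - 1} z}{2} = - \frac{\sqrt{-1 + Q} z}{2} = - \frac{z \sqrt{-1 + Q}}{2}$)
$M{\left(-13,6 n + 4 \right)} - 3942 = - \frac{\left(6 \left(- \frac{4}{5}\right) + 4\right) \sqrt{-1 - 13}}{2} - 3942 = - \frac{\left(- \frac{24}{5} + 4\right) \sqrt{-14}}{2} - 3942 = \left(- \frac{1}{2}\right) \left(- \frac{4}{5}\right) i \sqrt{14} - 3942 = \frac{2 i \sqrt{14}}{5} - 3942 = -3942 + \frac{2 i \sqrt{14}}{5}$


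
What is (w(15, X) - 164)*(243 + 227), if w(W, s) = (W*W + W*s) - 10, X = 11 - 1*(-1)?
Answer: 108570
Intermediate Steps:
X = 12 (X = 11 + 1 = 12)
w(W, s) = -10 + W**2 + W*s (w(W, s) = (W**2 + W*s) - 10 = -10 + W**2 + W*s)
(w(15, X) - 164)*(243 + 227) = ((-10 + 15**2 + 15*12) - 164)*(243 + 227) = ((-10 + 225 + 180) - 164)*470 = (395 - 164)*470 = 231*470 = 108570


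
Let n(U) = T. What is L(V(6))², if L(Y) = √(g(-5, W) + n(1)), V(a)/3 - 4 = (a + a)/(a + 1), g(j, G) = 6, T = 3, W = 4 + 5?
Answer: 9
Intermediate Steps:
W = 9
n(U) = 3
V(a) = 12 + 6*a/(1 + a) (V(a) = 12 + 3*((a + a)/(a + 1)) = 12 + 3*((2*a)/(1 + a)) = 12 + 3*(2*a/(1 + a)) = 12 + 6*a/(1 + a))
L(Y) = 3 (L(Y) = √(6 + 3) = √9 = 3)
L(V(6))² = 3² = 9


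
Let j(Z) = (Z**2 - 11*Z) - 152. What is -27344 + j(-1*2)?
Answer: -27470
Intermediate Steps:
j(Z) = -152 + Z**2 - 11*Z
-27344 + j(-1*2) = -27344 + (-152 + (-1*2)**2 - (-11)*2) = -27344 + (-152 + (-2)**2 - 11*(-2)) = -27344 + (-152 + 4 + 22) = -27344 - 126 = -27470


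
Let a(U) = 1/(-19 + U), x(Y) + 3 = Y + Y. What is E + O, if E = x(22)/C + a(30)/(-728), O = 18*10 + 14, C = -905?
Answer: 1405635327/7247240 ≈ 193.95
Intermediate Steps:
x(Y) = -3 + 2*Y (x(Y) = -3 + (Y + Y) = -3 + 2*Y)
O = 194 (O = 180 + 14 = 194)
E = -329233/7247240 (E = (-3 + 2*22)/(-905) + 1/((-19 + 30)*(-728)) = (-3 + 44)*(-1/905) - 1/728/11 = 41*(-1/905) + (1/11)*(-1/728) = -41/905 - 1/8008 = -329233/7247240 ≈ -0.045429)
E + O = -329233/7247240 + 194 = 1405635327/7247240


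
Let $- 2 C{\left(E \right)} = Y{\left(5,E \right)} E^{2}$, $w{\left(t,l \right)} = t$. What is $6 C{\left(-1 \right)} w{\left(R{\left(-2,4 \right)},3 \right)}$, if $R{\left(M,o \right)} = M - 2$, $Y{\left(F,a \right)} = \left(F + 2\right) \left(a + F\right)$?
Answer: $336$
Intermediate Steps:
$Y{\left(F,a \right)} = \left(2 + F\right) \left(F + a\right)$
$R{\left(M,o \right)} = -2 + M$
$C{\left(E \right)} = - \frac{E^{2} \left(35 + 7 E\right)}{2}$ ($C{\left(E \right)} = - \frac{\left(5^{2} + 2 \cdot 5 + 2 E + 5 E\right) E^{2}}{2} = - \frac{\left(25 + 10 + 2 E + 5 E\right) E^{2}}{2} = - \frac{\left(35 + 7 E\right) E^{2}}{2} = - \frac{E^{2} \left(35 + 7 E\right)}{2}$)
$6 C{\left(-1 \right)} w{\left(R{\left(-2,4 \right)},3 \right)} = 6 \frac{7 \left(-1\right)^{2} \left(-5 - -1\right)}{2} \left(-2 - 2\right) = 6 \cdot \frac{7}{2} \cdot 1 \left(-5 + 1\right) \left(-4\right) = 6 \cdot \frac{7}{2} \cdot 1 \left(-4\right) \left(-4\right) = 6 \left(-14\right) \left(-4\right) = \left(-84\right) \left(-4\right) = 336$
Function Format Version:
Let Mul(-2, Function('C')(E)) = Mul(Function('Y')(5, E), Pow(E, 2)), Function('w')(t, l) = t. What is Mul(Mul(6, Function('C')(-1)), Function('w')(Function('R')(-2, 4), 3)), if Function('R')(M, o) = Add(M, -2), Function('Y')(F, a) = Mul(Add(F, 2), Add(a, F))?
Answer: 336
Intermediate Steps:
Function('Y')(F, a) = Mul(Add(2, F), Add(F, a))
Function('R')(M, o) = Add(-2, M)
Function('C')(E) = Mul(Rational(-1, 2), Pow(E, 2), Add(35, Mul(7, E))) (Function('C')(E) = Mul(Rational(-1, 2), Mul(Add(Pow(5, 2), Mul(2, 5), Mul(2, E), Mul(5, E)), Pow(E, 2))) = Mul(Rational(-1, 2), Mul(Add(25, 10, Mul(2, E), Mul(5, E)), Pow(E, 2))) = Mul(Rational(-1, 2), Mul(Add(35, Mul(7, E)), Pow(E, 2))) = Mul(Rational(-1, 2), Mul(Pow(E, 2), Add(35, Mul(7, E)))) = Mul(Rational(-1, 2), Pow(E, 2), Add(35, Mul(7, E))))
Mul(Mul(6, Function('C')(-1)), Function('w')(Function('R')(-2, 4), 3)) = Mul(Mul(6, Mul(Rational(7, 2), Pow(-1, 2), Add(-5, Mul(-1, -1)))), Add(-2, -2)) = Mul(Mul(6, Mul(Rational(7, 2), 1, Add(-5, 1))), -4) = Mul(Mul(6, Mul(Rational(7, 2), 1, -4)), -4) = Mul(Mul(6, -14), -4) = Mul(-84, -4) = 336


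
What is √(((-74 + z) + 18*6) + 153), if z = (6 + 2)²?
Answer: √251 ≈ 15.843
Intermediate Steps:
z = 64 (z = 8² = 64)
√(((-74 + z) + 18*6) + 153) = √(((-74 + 64) + 18*6) + 153) = √((-10 + 108) + 153) = √(98 + 153) = √251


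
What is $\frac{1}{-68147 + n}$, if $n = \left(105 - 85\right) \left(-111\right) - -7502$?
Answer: $- \frac{1}{62865} \approx -1.5907 \cdot 10^{-5}$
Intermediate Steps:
$n = 5282$ ($n = 20 \left(-111\right) + 7502 = -2220 + 7502 = 5282$)
$\frac{1}{-68147 + n} = \frac{1}{-68147 + 5282} = \frac{1}{-62865} = - \frac{1}{62865}$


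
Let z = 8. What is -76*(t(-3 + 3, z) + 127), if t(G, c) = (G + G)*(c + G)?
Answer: -9652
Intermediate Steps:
t(G, c) = 2*G*(G + c) (t(G, c) = (2*G)*(G + c) = 2*G*(G + c))
-76*(t(-3 + 3, z) + 127) = -76*(2*(-3 + 3)*((-3 + 3) + 8) + 127) = -76*(2*0*(0 + 8) + 127) = -76*(2*0*8 + 127) = -76*(0 + 127) = -76*127 = -9652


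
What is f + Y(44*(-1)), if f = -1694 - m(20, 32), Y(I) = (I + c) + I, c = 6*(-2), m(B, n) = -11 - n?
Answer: -1751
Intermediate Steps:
c = -12
Y(I) = -12 + 2*I (Y(I) = (I - 12) + I = (-12 + I) + I = -12 + 2*I)
f = -1651 (f = -1694 - (-11 - 1*32) = -1694 - (-11 - 32) = -1694 - 1*(-43) = -1694 + 43 = -1651)
f + Y(44*(-1)) = -1651 + (-12 + 2*(44*(-1))) = -1651 + (-12 + 2*(-44)) = -1651 + (-12 - 88) = -1651 - 100 = -1751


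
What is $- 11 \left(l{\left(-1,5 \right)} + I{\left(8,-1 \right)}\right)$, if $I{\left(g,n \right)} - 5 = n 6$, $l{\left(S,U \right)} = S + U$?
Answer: $-33$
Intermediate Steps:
$I{\left(g,n \right)} = 5 + 6 n$ ($I{\left(g,n \right)} = 5 + n 6 = 5 + 6 n$)
$- 11 \left(l{\left(-1,5 \right)} + I{\left(8,-1 \right)}\right) = - 11 \left(\left(-1 + 5\right) + \left(5 + 6 \left(-1\right)\right)\right) = - 11 \left(4 + \left(5 - 6\right)\right) = - 11 \left(4 - 1\right) = \left(-11\right) 3 = -33$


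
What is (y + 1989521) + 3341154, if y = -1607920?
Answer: 3722755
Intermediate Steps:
(y + 1989521) + 3341154 = (-1607920 + 1989521) + 3341154 = 381601 + 3341154 = 3722755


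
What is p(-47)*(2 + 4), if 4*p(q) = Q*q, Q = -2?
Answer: 141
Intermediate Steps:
p(q) = -q/2 (p(q) = (-2*q)/4 = -q/2)
p(-47)*(2 + 4) = (-1/2*(-47))*(2 + 4) = (47/2)*6 = 141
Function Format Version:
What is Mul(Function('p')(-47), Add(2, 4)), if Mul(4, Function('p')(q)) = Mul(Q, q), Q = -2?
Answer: 141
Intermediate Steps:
Function('p')(q) = Mul(Rational(-1, 2), q) (Function('p')(q) = Mul(Rational(1, 4), Mul(-2, q)) = Mul(Rational(-1, 2), q))
Mul(Function('p')(-47), Add(2, 4)) = Mul(Mul(Rational(-1, 2), -47), Add(2, 4)) = Mul(Rational(47, 2), 6) = 141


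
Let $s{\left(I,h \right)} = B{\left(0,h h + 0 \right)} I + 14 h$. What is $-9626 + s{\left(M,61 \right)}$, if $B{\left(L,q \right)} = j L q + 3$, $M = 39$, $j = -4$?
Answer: $-8655$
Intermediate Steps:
$B{\left(L,q \right)} = 3 - 4 L q$ ($B{\left(L,q \right)} = - 4 L q + 3 = 3 - 4 L q$)
$s{\left(I,h \right)} = 3 I + 14 h$ ($s{\left(I,h \right)} = \left(3 - 0 \left(h h + 0\right)\right) I + 14 h = \left(3 - 0 \left(h^{2} + 0\right)\right) I + 14 h = \left(3 - 0 h^{2}\right) I + 14 h = \left(3 + 0\right) I + 14 h = 3 I + 14 h$)
$-9626 + s{\left(M,61 \right)} = -9626 + \left(3 \cdot 39 + 14 \cdot 61\right) = -9626 + \left(117 + 854\right) = -9626 + 971 = -8655$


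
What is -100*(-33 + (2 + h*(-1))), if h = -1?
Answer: 3000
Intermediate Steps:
-100*(-33 + (2 + h*(-1))) = -100*(-33 + (2 - 1*(-1))) = -100*(-33 + (2 + 1)) = -100*(-33 + 3) = -100*(-30) = 3000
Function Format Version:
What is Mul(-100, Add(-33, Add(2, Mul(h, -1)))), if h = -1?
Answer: 3000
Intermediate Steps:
Mul(-100, Add(-33, Add(2, Mul(h, -1)))) = Mul(-100, Add(-33, Add(2, Mul(-1, -1)))) = Mul(-100, Add(-33, Add(2, 1))) = Mul(-100, Add(-33, 3)) = Mul(-100, -30) = 3000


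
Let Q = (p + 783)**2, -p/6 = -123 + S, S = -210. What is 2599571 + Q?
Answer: 10333532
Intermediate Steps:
p = 1998 (p = -6*(-123 - 210) = -6*(-333) = 1998)
Q = 7733961 (Q = (1998 + 783)**2 = 2781**2 = 7733961)
2599571 + Q = 2599571 + 7733961 = 10333532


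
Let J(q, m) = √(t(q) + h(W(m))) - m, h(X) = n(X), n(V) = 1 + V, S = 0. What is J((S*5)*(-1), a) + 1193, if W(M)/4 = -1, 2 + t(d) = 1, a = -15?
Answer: 1208 + 2*I ≈ 1208.0 + 2.0*I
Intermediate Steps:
t(d) = -1 (t(d) = -2 + 1 = -1)
W(M) = -4 (W(M) = 4*(-1) = -4)
h(X) = 1 + X
J(q, m) = -m + 2*I (J(q, m) = √(-1 + (1 - 4)) - m = √(-1 - 3) - m = √(-4) - m = 2*I - m = -m + 2*I)
J((S*5)*(-1), a) + 1193 = (-1*(-15) + 2*I) + 1193 = (15 + 2*I) + 1193 = 1208 + 2*I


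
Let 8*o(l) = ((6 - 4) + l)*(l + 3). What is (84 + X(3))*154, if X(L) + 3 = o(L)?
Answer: 26103/2 ≈ 13052.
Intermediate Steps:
o(l) = (2 + l)*(3 + l)/8 (o(l) = (((6 - 4) + l)*(l + 3))/8 = ((2 + l)*(3 + l))/8 = (2 + l)*(3 + l)/8)
X(L) = -9/4 + L**2/8 + 5*L/8 (X(L) = -3 + (3/4 + L**2/8 + 5*L/8) = -9/4 + L**2/8 + 5*L/8)
(84 + X(3))*154 = (84 + (-9/4 + (1/8)*3**2 + (5/8)*3))*154 = (84 + (-9/4 + (1/8)*9 + 15/8))*154 = (84 + (-9/4 + 9/8 + 15/8))*154 = (84 + 3/4)*154 = (339/4)*154 = 26103/2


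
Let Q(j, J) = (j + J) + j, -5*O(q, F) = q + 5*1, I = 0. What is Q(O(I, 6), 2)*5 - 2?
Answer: -2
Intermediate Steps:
O(q, F) = -1 - q/5 (O(q, F) = -(q + 5*1)/5 = -(q + 5)/5 = -(5 + q)/5 = -1 - q/5)
Q(j, J) = J + 2*j (Q(j, J) = (J + j) + j = J + 2*j)
Q(O(I, 6), 2)*5 - 2 = (2 + 2*(-1 - ⅕*0))*5 - 2 = (2 + 2*(-1 + 0))*5 - 2 = (2 + 2*(-1))*5 - 2 = (2 - 2)*5 - 2 = 0*5 - 2 = 0 - 2 = -2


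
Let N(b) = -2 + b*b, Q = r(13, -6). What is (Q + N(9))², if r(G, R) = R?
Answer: 5329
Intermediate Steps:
Q = -6
N(b) = -2 + b²
(Q + N(9))² = (-6 + (-2 + 9²))² = (-6 + (-2 + 81))² = (-6 + 79)² = 73² = 5329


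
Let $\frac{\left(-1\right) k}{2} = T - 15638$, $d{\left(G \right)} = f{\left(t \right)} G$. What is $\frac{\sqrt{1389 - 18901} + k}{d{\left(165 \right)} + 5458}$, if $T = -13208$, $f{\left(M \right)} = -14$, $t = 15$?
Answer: $\frac{14423}{787} + \frac{i \sqrt{4378}}{1574} \approx 18.327 + 0.042037 i$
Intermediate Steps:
$d{\left(G \right)} = - 14 G$
$k = 57692$ ($k = - 2 \left(-13208 - 15638\right) = \left(-2\right) \left(-28846\right) = 57692$)
$\frac{\sqrt{1389 - 18901} + k}{d{\left(165 \right)} + 5458} = \frac{\sqrt{1389 - 18901} + 57692}{\left(-14\right) 165 + 5458} = \frac{\sqrt{-17512} + 57692}{-2310 + 5458} = \frac{2 i \sqrt{4378} + 57692}{3148} = \left(57692 + 2 i \sqrt{4378}\right) \frac{1}{3148} = \frac{14423}{787} + \frac{i \sqrt{4378}}{1574}$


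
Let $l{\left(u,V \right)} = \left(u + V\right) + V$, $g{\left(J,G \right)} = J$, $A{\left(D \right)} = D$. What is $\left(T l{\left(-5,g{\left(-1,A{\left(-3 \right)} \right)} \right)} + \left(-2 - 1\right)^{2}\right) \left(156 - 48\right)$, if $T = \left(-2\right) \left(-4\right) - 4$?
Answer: $-2052$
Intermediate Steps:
$l{\left(u,V \right)} = u + 2 V$ ($l{\left(u,V \right)} = \left(V + u\right) + V = u + 2 V$)
$T = 4$ ($T = 8 - 4 = 4$)
$\left(T l{\left(-5,g{\left(-1,A{\left(-3 \right)} \right)} \right)} + \left(-2 - 1\right)^{2}\right) \left(156 - 48\right) = \left(4 \left(-5 + 2 \left(-1\right)\right) + \left(-2 - 1\right)^{2}\right) \left(156 - 48\right) = \left(4 \left(-5 - 2\right) + \left(-3\right)^{2}\right) 108 = \left(4 \left(-7\right) + 9\right) 108 = \left(-28 + 9\right) 108 = \left(-19\right) 108 = -2052$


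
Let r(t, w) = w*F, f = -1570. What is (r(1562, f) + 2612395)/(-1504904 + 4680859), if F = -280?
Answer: 610399/635191 ≈ 0.96097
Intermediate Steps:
r(t, w) = -280*w (r(t, w) = w*(-280) = -280*w)
(r(1562, f) + 2612395)/(-1504904 + 4680859) = (-280*(-1570) + 2612395)/(-1504904 + 4680859) = (439600 + 2612395)/3175955 = 3051995*(1/3175955) = 610399/635191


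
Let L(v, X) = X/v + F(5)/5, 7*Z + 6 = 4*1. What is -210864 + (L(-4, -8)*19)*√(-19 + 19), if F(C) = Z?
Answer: -210864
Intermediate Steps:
Z = -2/7 (Z = -6/7 + (4*1)/7 = -6/7 + (⅐)*4 = -6/7 + 4/7 = -2/7 ≈ -0.28571)
F(C) = -2/7
L(v, X) = -2/35 + X/v (L(v, X) = X/v - 2/7/5 = X/v - 2/7*⅕ = X/v - 2/35 = -2/35 + X/v)
-210864 + (L(-4, -8)*19)*√(-19 + 19) = -210864 + ((-2/35 - 8/(-4))*19)*√(-19 + 19) = -210864 + ((-2/35 - 8*(-¼))*19)*√0 = -210864 + ((-2/35 + 2)*19)*0 = -210864 + ((68/35)*19)*0 = -210864 + (1292/35)*0 = -210864 + 0 = -210864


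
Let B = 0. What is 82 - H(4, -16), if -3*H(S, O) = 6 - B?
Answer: 84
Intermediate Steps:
H(S, O) = -2 (H(S, O) = -(6 - 1*0)/3 = -(6 + 0)/3 = -⅓*6 = -2)
82 - H(4, -16) = 82 - 1*(-2) = 82 + 2 = 84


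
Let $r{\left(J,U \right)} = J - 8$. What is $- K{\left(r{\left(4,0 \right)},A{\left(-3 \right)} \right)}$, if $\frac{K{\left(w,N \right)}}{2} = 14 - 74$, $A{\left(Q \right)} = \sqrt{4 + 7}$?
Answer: $120$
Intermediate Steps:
$r{\left(J,U \right)} = -8 + J$
$A{\left(Q \right)} = \sqrt{11}$
$K{\left(w,N \right)} = -120$ ($K{\left(w,N \right)} = 2 \left(14 - 74\right) = 2 \left(-60\right) = -120$)
$- K{\left(r{\left(4,0 \right)},A{\left(-3 \right)} \right)} = \left(-1\right) \left(-120\right) = 120$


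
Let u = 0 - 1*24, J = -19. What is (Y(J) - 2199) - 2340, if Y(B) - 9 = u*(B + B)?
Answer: -3618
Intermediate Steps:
u = -24 (u = 0 - 24 = -24)
Y(B) = 9 - 48*B (Y(B) = 9 - 24*(B + B) = 9 - 48*B)
(Y(J) - 2199) - 2340 = ((9 - 48*(-19)) - 2199) - 2340 = ((9 + 912) - 2199) - 2340 = (921 - 2199) - 2340 = -1278 - 2340 = -3618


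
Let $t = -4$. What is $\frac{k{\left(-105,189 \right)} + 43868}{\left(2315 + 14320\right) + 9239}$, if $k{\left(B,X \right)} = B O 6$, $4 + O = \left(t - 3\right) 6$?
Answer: $\frac{36424}{12937} \approx 2.8155$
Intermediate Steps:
$O = -46$ ($O = -4 + \left(-4 - 3\right) 6 = -4 - 42 = -46$)
$k{\left(B,X \right)} = - 276 B$ ($k{\left(B,X \right)} = B \left(-46\right) 6 = - 46 B 6 = - 276 B$)
$\frac{k{\left(-105,189 \right)} + 43868}{\left(2315 + 14320\right) + 9239} = \frac{\left(-276\right) \left(-105\right) + 43868}{\left(2315 + 14320\right) + 9239} = \frac{28980 + 43868}{16635 + 9239} = \frac{72848}{25874} = 72848 \cdot \frac{1}{25874} = \frac{36424}{12937}$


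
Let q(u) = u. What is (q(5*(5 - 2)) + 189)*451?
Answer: 92004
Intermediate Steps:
(q(5*(5 - 2)) + 189)*451 = (5*(5 - 2) + 189)*451 = (5*3 + 189)*451 = (15 + 189)*451 = 204*451 = 92004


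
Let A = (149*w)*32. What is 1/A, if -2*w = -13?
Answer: 1/30992 ≈ 3.2266e-5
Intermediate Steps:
w = 13/2 (w = -1/2*(-13) = 13/2 ≈ 6.5000)
A = 30992 (A = (149*(13/2))*32 = (1937/2)*32 = 30992)
1/A = 1/30992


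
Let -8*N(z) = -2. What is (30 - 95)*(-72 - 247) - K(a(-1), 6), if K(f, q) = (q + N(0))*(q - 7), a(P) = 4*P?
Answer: 82965/4 ≈ 20741.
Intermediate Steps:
N(z) = 1/4 (N(z) = -1/8*(-2) = 1/4)
K(f, q) = (-7 + q)*(1/4 + q) (K(f, q) = (q + 1/4)*(q - 7) = (1/4 + q)*(-7 + q) = (-7 + q)*(1/4 + q))
(30 - 95)*(-72 - 247) - K(a(-1), 6) = (30 - 95)*(-72 - 247) - (-7/4 + 6**2 - 27/4*6) = -65*(-319) - (-7/4 + 36 - 81/2) = 20735 - 1*(-25/4) = 20735 + 25/4 = 82965/4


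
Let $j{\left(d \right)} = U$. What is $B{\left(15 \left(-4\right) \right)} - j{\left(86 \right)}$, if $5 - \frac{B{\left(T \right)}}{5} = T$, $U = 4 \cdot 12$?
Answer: $277$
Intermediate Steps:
$U = 48$
$B{\left(T \right)} = 25 - 5 T$
$j{\left(d \right)} = 48$
$B{\left(15 \left(-4\right) \right)} - j{\left(86 \right)} = \left(25 - 5 \cdot 15 \left(-4\right)\right) - 48 = \left(25 - -300\right) - 48 = \left(25 + 300\right) - 48 = 325 - 48 = 277$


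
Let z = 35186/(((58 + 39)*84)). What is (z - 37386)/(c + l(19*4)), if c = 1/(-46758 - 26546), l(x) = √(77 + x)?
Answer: -797405996156/239243290469277 - 58453049142219424*√17/79747763489759 ≈ -3022.1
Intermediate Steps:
z = 17593/4074 (z = 35186/((97*84)) = 35186/8148 = 35186*(1/8148) = 17593/4074 ≈ 4.3184)
c = -1/73304 (c = 1/(-73304) = -1/73304 ≈ -1.3642e-5)
(z - 37386)/(c + l(19*4)) = (17593/4074 - 37386)/(-1/73304 + √(77 + 19*4)) = -152292971/(4074*(-1/73304 + √(77 + 76))) = -152292971/(4074*(-1/73304 + √153)) = -152292971/(4074*(-1/73304 + 3*√17))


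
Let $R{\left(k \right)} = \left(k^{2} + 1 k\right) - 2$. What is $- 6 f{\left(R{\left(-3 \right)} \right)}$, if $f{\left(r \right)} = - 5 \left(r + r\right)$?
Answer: $240$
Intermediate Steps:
$R{\left(k \right)} = -2 + k + k^{2}$ ($R{\left(k \right)} = \left(k^{2} + k\right) - 2 = \left(k + k^{2}\right) - 2 = -2 + k + k^{2}$)
$f{\left(r \right)} = - 10 r$ ($f{\left(r \right)} = - 5 \cdot 2 r = - 10 r$)
$- 6 f{\left(R{\left(-3 \right)} \right)} = - 6 \left(- 10 \left(-2 - 3 + \left(-3\right)^{2}\right)\right) = - 6 \left(- 10 \left(-2 - 3 + 9\right)\right) = - 6 \left(\left(-10\right) 4\right) = \left(-6\right) \left(-40\right) = 240$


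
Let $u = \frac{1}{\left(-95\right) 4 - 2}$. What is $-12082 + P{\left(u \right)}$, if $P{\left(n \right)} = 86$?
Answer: $-11996$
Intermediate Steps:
$u = - \frac{1}{382}$ ($u = \frac{1}{-380 - 2} = \frac{1}{-382} = - \frac{1}{382} \approx -0.0026178$)
$-12082 + P{\left(u \right)} = -12082 + 86 = -11996$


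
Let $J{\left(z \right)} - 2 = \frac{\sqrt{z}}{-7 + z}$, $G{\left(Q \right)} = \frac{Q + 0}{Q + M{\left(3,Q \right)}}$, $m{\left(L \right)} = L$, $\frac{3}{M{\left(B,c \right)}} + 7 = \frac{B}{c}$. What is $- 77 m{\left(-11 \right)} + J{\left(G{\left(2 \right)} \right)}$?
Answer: $849 - \frac{2 \sqrt{22}}{45} \approx 848.79$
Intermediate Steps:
$M{\left(B,c \right)} = \frac{3}{-7 + \frac{B}{c}}$
$G{\left(Q \right)} = \frac{Q}{Q + \frac{3 Q}{3 - 7 Q}}$ ($G{\left(Q \right)} = \frac{Q + 0}{Q + \frac{3 Q}{3 - 7 Q}} = \frac{Q}{Q + \frac{3 Q}{3 - 7 Q}}$)
$J{\left(z \right)} = 2 + \frac{\sqrt{z}}{-7 + z}$
$- 77 m{\left(-11 \right)} + J{\left(G{\left(2 \right)} \right)} = \left(-77\right) \left(-11\right) + \frac{-14 + \sqrt{\frac{-3 + 7 \cdot 2}{-6 + 7 \cdot 2}} + 2 \frac{-3 + 7 \cdot 2}{-6 + 7 \cdot 2}}{-7 + \frac{-3 + 7 \cdot 2}{-6 + 7 \cdot 2}} = 847 + \frac{-14 + \sqrt{\frac{-3 + 14}{-6 + 14}} + 2 \frac{-3 + 14}{-6 + 14}}{-7 + \frac{-3 + 14}{-6 + 14}} = 847 + \frac{-14 + \sqrt{\frac{1}{8} \cdot 11} + 2 \cdot \frac{1}{8} \cdot 11}{-7 + \frac{1}{8} \cdot 11} = 847 + \frac{-14 + \sqrt{\frac{11}{8}} + 2 \cdot \frac{11}{8}}{-7 + \frac{11}{8}} = 847 + \frac{-14 + \frac{\sqrt{22}}{4} + \frac{11}{4}}{- \frac{45}{8}} = 847 - \frac{8 \left(- \frac{45}{4} + \frac{\sqrt{22}}{4}\right)}{45} = 847 + \left(2 - \frac{2 \sqrt{22}}{45}\right) = 849 - \frac{2 \sqrt{22}}{45}$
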